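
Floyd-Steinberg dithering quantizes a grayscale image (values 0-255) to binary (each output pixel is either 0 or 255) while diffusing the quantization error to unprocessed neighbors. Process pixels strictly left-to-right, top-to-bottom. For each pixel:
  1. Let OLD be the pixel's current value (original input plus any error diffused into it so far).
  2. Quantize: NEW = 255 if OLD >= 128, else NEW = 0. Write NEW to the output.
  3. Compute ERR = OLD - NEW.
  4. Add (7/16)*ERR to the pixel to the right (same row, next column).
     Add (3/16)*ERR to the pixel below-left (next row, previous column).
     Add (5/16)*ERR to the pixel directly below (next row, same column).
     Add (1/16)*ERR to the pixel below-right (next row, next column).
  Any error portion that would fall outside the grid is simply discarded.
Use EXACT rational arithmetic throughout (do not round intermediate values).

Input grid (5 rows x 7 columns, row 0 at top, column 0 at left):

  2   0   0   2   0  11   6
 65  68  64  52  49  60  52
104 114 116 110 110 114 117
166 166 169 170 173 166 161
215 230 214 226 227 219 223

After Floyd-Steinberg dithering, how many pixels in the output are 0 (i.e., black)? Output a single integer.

Answer: 18

Derivation:
(0,0): OLD=2 → NEW=0, ERR=2
(0,1): OLD=7/8 → NEW=0, ERR=7/8
(0,2): OLD=49/128 → NEW=0, ERR=49/128
(0,3): OLD=4439/2048 → NEW=0, ERR=4439/2048
(0,4): OLD=31073/32768 → NEW=0, ERR=31073/32768
(0,5): OLD=5984679/524288 → NEW=0, ERR=5984679/524288
(0,6): OLD=92224401/8388608 → NEW=0, ERR=92224401/8388608
(1,0): OLD=8421/128 → NEW=0, ERR=8421/128
(1,1): OLD=99587/1024 → NEW=0, ERR=99587/1024
(1,2): OLD=3510399/32768 → NEW=0, ERR=3510399/32768
(1,3): OLD=13074163/131072 → NEW=0, ERR=13074163/131072
(1,4): OLD=798694617/8388608 → NEW=0, ERR=798694617/8388608
(1,5): OLD=7203664105/67108864 → NEW=0, ERR=7203664105/67108864
(1,6): OLD=110715238535/1073741824 → NEW=0, ERR=110715238535/1073741824
(2,0): OLD=2339537/16384 → NEW=255, ERR=-1838383/16384
(2,1): OLD=62652363/524288 → NEW=0, ERR=62652363/524288
(2,2): OLD=1900355489/8388608 → NEW=255, ERR=-238739551/8388608
(2,3): OLD=10285625689/67108864 → NEW=255, ERR=-6827134631/67108864
(2,4): OLD=65287203337/536870912 → NEW=0, ERR=65287203337/536870912
(2,5): OLD=3883197688675/17179869184 → NEW=255, ERR=-497668953245/17179869184
(2,6): OLD=39378389533413/274877906944 → NEW=255, ERR=-30715476737307/274877906944
(3,0): OLD=1286324737/8388608 → NEW=255, ERR=-852770303/8388608
(3,1): OLD=9832734509/67108864 → NEW=255, ERR=-7280025811/67108864
(3,2): OLD=54245352055/536870912 → NEW=0, ERR=54245352055/536870912
(3,3): OLD=436875809633/2147483648 → NEW=255, ERR=-110732520607/2147483648
(3,4): OLD=48558055955969/274877906944 → NEW=255, ERR=-21535810314751/274877906944
(3,5): OLD=240396075138515/2199023255552 → NEW=0, ERR=240396075138515/2199023255552
(3,6): OLD=6055135736763917/35184372088832 → NEW=255, ERR=-2916879145888243/35184372088832
(4,0): OLD=174903602607/1073741824 → NEW=255, ERR=-98900562513/1073741824
(4,1): OLD=2892981423395/17179869184 → NEW=255, ERR=-1487885218525/17179869184
(4,2): OLD=52566664782957/274877906944 → NEW=255, ERR=-17527201487763/274877906944
(4,3): OLD=381782738607295/2199023255552 → NEW=255, ERR=-178968191558465/2199023255552
(4,4): OLD=3240220417489773/17592186044416 → NEW=255, ERR=-1245787023836307/17592186044416
(4,5): OLD=113569486318687373/562949953421312 → NEW=255, ERR=-29982751803747187/562949953421312
(4,6): OLD=1626917234745411307/9007199254740992 → NEW=255, ERR=-669918575213541653/9007199254740992
Output grid:
  Row 0: .......  (7 black, running=7)
  Row 1: .......  (7 black, running=14)
  Row 2: #.##.##  (2 black, running=16)
  Row 3: ##.##.#  (2 black, running=18)
  Row 4: #######  (0 black, running=18)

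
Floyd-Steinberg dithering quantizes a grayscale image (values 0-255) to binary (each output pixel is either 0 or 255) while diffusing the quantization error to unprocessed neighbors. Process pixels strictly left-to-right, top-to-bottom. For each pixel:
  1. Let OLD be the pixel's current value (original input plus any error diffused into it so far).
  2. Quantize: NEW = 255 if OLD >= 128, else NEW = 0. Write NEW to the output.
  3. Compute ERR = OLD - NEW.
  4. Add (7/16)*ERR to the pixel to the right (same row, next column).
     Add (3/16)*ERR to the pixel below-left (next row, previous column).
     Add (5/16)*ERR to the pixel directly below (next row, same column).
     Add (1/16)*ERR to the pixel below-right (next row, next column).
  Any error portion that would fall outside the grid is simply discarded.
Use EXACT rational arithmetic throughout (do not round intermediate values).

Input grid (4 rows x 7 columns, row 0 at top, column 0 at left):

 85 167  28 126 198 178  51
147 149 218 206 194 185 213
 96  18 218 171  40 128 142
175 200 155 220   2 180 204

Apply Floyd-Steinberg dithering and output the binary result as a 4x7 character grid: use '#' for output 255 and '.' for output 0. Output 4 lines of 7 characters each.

Answer: .#.###.
#.##.##
..##..#
##.#.##

Derivation:
(0,0): OLD=85 → NEW=0, ERR=85
(0,1): OLD=3267/16 → NEW=255, ERR=-813/16
(0,2): OLD=1477/256 → NEW=0, ERR=1477/256
(0,3): OLD=526435/4096 → NEW=255, ERR=-518045/4096
(0,4): OLD=9349813/65536 → NEW=255, ERR=-7361867/65536
(0,5): OLD=135113459/1048576 → NEW=255, ERR=-132273421/1048576
(0,6): OLD=-70275931/16777216 → NEW=0, ERR=-70275931/16777216
(1,0): OLD=41993/256 → NEW=255, ERR=-23287/256
(1,1): OLD=204223/2048 → NEW=0, ERR=204223/2048
(1,2): OLD=15501867/65536 → NEW=255, ERR=-1209813/65536
(1,3): OLD=36096719/262144 → NEW=255, ERR=-30750001/262144
(1,4): OLD=1275390733/16777216 → NEW=0, ERR=1275390733/16777216
(1,5): OLD=22955477533/134217728 → NEW=255, ERR=-11270043107/134217728
(1,6): OLD=358781680147/2147483648 → NEW=255, ERR=-188826650093/2147483648
(2,0): OLD=2826917/32768 → NEW=0, ERR=2826917/32768
(2,1): OLD=81535975/1048576 → NEW=0, ERR=81535975/1048576
(2,2): OLD=3866962037/16777216 → NEW=255, ERR=-411228043/16777216
(2,3): OLD=18350163213/134217728 → NEW=255, ERR=-15875357427/134217728
(2,4): OLD=-11883328291/1073741824 → NEW=0, ERR=-11883328291/1073741824
(2,5): OLD=2926846530015/34359738368 → NEW=0, ERR=2926846530015/34359738368
(2,6): OLD=80561988239369/549755813888 → NEW=255, ERR=-59625744302071/549755813888
(3,0): OLD=3632927445/16777216 → NEW=255, ERR=-645262635/16777216
(3,1): OLD=27953414065/134217728 → NEW=255, ERR=-6272106575/134217728
(3,2): OLD=117658315107/1073741824 → NEW=0, ERR=117658315107/1073741824
(3,3): OLD=976549137381/4294967296 → NEW=255, ERR=-118667523099/4294967296
(3,4): OLD=-2730754103595/549755813888 → NEW=0, ERR=-2730754103595/549755813888
(3,5): OLD=806683845341135/4398046511104 → NEW=255, ERR=-314818014990385/4398046511104
(3,6): OLD=10141104291069841/70368744177664 → NEW=255, ERR=-7802925474234479/70368744177664
Row 0: .#.###.
Row 1: #.##.##
Row 2: ..##..#
Row 3: ##.#.##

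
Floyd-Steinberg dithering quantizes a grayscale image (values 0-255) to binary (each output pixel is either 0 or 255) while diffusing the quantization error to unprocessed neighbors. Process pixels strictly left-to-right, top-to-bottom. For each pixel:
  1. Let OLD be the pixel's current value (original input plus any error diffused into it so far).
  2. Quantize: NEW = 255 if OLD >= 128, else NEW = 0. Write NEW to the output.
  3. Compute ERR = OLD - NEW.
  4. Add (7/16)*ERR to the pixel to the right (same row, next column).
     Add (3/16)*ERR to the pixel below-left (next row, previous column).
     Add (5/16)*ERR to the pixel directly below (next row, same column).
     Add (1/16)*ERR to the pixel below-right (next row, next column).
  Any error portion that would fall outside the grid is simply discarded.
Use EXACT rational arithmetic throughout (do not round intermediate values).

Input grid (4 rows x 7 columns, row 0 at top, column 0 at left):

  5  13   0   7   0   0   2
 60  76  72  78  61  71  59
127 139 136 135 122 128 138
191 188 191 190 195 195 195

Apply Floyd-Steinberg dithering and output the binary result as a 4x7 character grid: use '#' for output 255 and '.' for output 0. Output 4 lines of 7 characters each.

(0,0): OLD=5 → NEW=0, ERR=5
(0,1): OLD=243/16 → NEW=0, ERR=243/16
(0,2): OLD=1701/256 → NEW=0, ERR=1701/256
(0,3): OLD=40579/4096 → NEW=0, ERR=40579/4096
(0,4): OLD=284053/65536 → NEW=0, ERR=284053/65536
(0,5): OLD=1988371/1048576 → NEW=0, ERR=1988371/1048576
(0,6): OLD=47473029/16777216 → NEW=0, ERR=47473029/16777216
(1,0): OLD=16489/256 → NEW=0, ERR=16489/256
(1,1): OLD=226271/2048 → NEW=0, ERR=226271/2048
(1,2): OLD=8206411/65536 → NEW=0, ERR=8206411/65536
(1,3): OLD=35941935/262144 → NEW=255, ERR=-30904785/262144
(1,4): OLD=197153773/16777216 → NEW=0, ERR=197153773/16777216
(1,5): OLD=10406600061/134217728 → NEW=0, ERR=10406600061/134217728
(1,6): OLD=201701168307/2147483648 → NEW=0, ERR=201701168307/2147483648
(2,0): OLD=5499909/32768 → NEW=255, ERR=-2855931/32768
(2,1): OLD=170812807/1048576 → NEW=255, ERR=-96574073/1048576
(2,2): OLD=2007189077/16777216 → NEW=0, ERR=2007189077/16777216
(2,3): OLD=21545940717/134217728 → NEW=255, ERR=-12679579923/134217728
(2,4): OLD=98259323389/1073741824 → NEW=0, ERR=98259323389/1073741824
(2,5): OLD=7236544231295/34359738368 → NEW=255, ERR=-1525189052545/34359738368
(2,6): OLD=83990162028905/549755813888 → NEW=255, ERR=-56197570512535/549755813888
(3,0): OLD=2457777077/16777216 → NEW=255, ERR=-1820413003/16777216
(3,1): OLD=17278189713/134217728 → NEW=255, ERR=-16947330927/134217728
(3,2): OLD=160712701123/1073741824 → NEW=255, ERR=-113091463997/1073741824
(3,3): OLD=597147442789/4294967296 → NEW=255, ERR=-498069217691/4294967296
(3,4): OLD=87210459641781/549755813888 → NEW=255, ERR=-52977272899659/549755813888
(3,5): OLD=552049083433455/4398046511104 → NEW=0, ERR=552049083433455/4398046511104
(3,6): OLD=15143121679451505/70368744177664 → NEW=255, ERR=-2800908085852815/70368744177664
Row 0: .......
Row 1: ...#...
Row 2: ##.#.##
Row 3: #####.#

Answer: .......
...#...
##.#.##
#####.#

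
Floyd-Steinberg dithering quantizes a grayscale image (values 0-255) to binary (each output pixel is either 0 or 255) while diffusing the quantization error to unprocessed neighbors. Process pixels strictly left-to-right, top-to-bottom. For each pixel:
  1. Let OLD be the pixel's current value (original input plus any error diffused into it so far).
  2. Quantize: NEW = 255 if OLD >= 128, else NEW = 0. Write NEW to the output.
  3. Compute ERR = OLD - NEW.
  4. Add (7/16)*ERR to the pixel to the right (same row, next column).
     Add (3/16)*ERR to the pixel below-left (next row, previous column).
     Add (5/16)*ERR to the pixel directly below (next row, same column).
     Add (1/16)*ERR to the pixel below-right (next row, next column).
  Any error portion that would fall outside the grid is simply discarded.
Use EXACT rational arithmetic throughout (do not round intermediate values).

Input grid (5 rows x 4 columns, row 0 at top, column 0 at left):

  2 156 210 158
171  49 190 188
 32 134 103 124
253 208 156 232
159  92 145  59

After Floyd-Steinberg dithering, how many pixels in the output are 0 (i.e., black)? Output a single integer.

Answer: 9

Derivation:
(0,0): OLD=2 → NEW=0, ERR=2
(0,1): OLD=1255/8 → NEW=255, ERR=-785/8
(0,2): OLD=21385/128 → NEW=255, ERR=-11255/128
(0,3): OLD=244799/2048 → NEW=0, ERR=244799/2048
(1,0): OLD=19613/128 → NEW=255, ERR=-13027/128
(1,1): OLD=-43573/1024 → NEW=0, ERR=-43573/1024
(1,2): OLD=5248935/32768 → NEW=255, ERR=-3106905/32768
(1,3): OLD=93520449/524288 → NEW=255, ERR=-40172991/524288
(2,0): OLD=-127511/16384 → NEW=0, ERR=-127511/16384
(2,1): OLD=48842131/524288 → NEW=0, ERR=48842131/524288
(2,2): OLD=101817599/1048576 → NEW=0, ERR=101817599/1048576
(2,3): OLD=2291947107/16777216 → NEW=255, ERR=-1986242973/16777216
(3,0): OLD=2248442457/8388608 → NEW=255, ERR=109347417/8388608
(3,1): OLD=34968426567/134217728 → NEW=255, ERR=742905927/134217728
(3,2): OLD=370204808121/2147483648 → NEW=255, ERR=-177403522119/2147483648
(3,3): OLD=5666961586575/34359738368 → NEW=255, ERR=-3094771697265/34359738368
(4,0): OLD=352426411173/2147483648 → NEW=255, ERR=-195181919067/2147483648
(4,1): OLD=675018671471/17179869184 → NEW=0, ERR=675018671471/17179869184
(4,2): OLD=65878441470351/549755813888 → NEW=0, ERR=65878441470351/549755813888
(4,3): OLD=687121541159065/8796093022208 → NEW=0, ERR=687121541159065/8796093022208
Output grid:
  Row 0: .##.  (2 black, running=2)
  Row 1: #.##  (1 black, running=3)
  Row 2: ...#  (3 black, running=6)
  Row 3: ####  (0 black, running=6)
  Row 4: #...  (3 black, running=9)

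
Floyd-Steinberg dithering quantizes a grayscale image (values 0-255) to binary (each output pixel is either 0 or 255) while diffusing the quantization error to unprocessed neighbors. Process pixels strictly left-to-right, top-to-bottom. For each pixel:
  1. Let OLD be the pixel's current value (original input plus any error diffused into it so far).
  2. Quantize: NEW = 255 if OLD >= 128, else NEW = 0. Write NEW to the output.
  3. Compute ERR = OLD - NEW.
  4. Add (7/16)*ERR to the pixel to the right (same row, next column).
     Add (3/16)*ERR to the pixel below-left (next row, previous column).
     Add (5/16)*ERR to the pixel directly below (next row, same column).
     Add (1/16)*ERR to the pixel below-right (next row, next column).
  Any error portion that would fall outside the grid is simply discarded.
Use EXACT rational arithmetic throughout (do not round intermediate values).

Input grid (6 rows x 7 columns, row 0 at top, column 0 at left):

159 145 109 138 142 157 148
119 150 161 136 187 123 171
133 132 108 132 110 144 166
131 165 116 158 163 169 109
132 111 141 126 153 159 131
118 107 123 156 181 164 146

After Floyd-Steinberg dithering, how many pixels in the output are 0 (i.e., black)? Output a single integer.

(0,0): OLD=159 → NEW=255, ERR=-96
(0,1): OLD=103 → NEW=0, ERR=103
(0,2): OLD=2465/16 → NEW=255, ERR=-1615/16
(0,3): OLD=24023/256 → NEW=0, ERR=24023/256
(0,4): OLD=749793/4096 → NEW=255, ERR=-294687/4096
(0,5): OLD=8226343/65536 → NEW=0, ERR=8226343/65536
(0,6): OLD=212773649/1048576 → NEW=255, ERR=-54613231/1048576
(1,0): OLD=1733/16 → NEW=0, ERR=1733/16
(1,1): OLD=26195/128 → NEW=255, ERR=-6445/128
(1,2): OLD=538463/4096 → NEW=255, ERR=-506017/4096
(1,3): OLD=1498779/16384 → NEW=0, ERR=1498779/16384
(1,4): OLD=245303481/1048576 → NEW=255, ERR=-22083399/1048576
(1,5): OLD=1163920825/8388608 → NEW=255, ERR=-975174215/8388608
(1,6): OLD=14993454647/134217728 → NEW=0, ERR=14993454647/134217728
(2,0): OLD=322369/2048 → NEW=255, ERR=-199871/2048
(2,1): OLD=3746955/65536 → NEW=0, ERR=3746955/65536
(2,2): OLD=113679041/1048576 → NEW=0, ERR=113679041/1048576
(2,3): OLD=1647082265/8388608 → NEW=255, ERR=-492012775/8388608
(2,4): OLD=4139188449/67108864 → NEW=0, ERR=4139188449/67108864
(2,5): OLD=331326035267/2147483648 → NEW=255, ERR=-216282294973/2147483648
(2,6): OLD=5139572276997/34359738368 → NEW=255, ERR=-3622161006843/34359738368
(3,0): OLD=116624961/1048576 → NEW=0, ERR=116624961/1048576
(3,1): OLD=2061537469/8388608 → NEW=255, ERR=-77557571/8388608
(3,2): OLD=9288543503/67108864 → NEW=255, ERR=-7824216817/67108864
(3,3): OLD=28723550861/268435456 → NEW=0, ERR=28723550861/268435456
(3,4): OLD=7096624198721/34359738368 → NEW=255, ERR=-1665109085119/34359738368
(3,5): OLD=27601583409379/274877906944 → NEW=0, ERR=27601583409379/274877906944
(3,6): OLD=500027579545725/4398046511104 → NEW=0, ERR=500027579545725/4398046511104
(4,0): OLD=22149065823/134217728 → NEW=255, ERR=-12076454817/134217728
(4,1): OLD=115613589635/2147483648 → NEW=0, ERR=115613589635/2147483648
(4,2): OLD=5071654029101/34359738368 → NEW=255, ERR=-3690079254739/34359738368
(4,3): OLD=26410212026047/274877906944 → NEW=0, ERR=26410212026047/274877906944
(4,4): OLD=451692951643141/2199023255552 → NEW=255, ERR=-109057978522619/2199023255552
(4,5): OLD=13156894073424173/70368744177664 → NEW=255, ERR=-4787135691880147/70368744177664
(4,6): OLD=161051149669681739/1125899906842624 → NEW=255, ERR=-126053326575187381/1125899906842624
(5,0): OLD=3435173510969/34359738368 → NEW=0, ERR=3435173510969/34359738368
(5,1): OLD=38978681818115/274877906944 → NEW=255, ERR=-31115184452605/274877906944
(5,2): OLD=134789717529709/2199023255552 → NEW=0, ERR=134789717529709/2199023255552
(5,3): OLD=3462679770868241/17592186044416 → NEW=255, ERR=-1023327670457839/17592186044416
(5,4): OLD=150085039005104003/1125899906842624 → NEW=255, ERR=-137019437239765117/1125899906842624
(5,5): OLD=589128387398567363/9007199254740992 → NEW=0, ERR=589128387398567363/9007199254740992
(5,6): OLD=19509829739296774797/144115188075855872 → NEW=255, ERR=-17239543220046472563/144115188075855872
Output grid:
  Row 0: #.#.#.#  (3 black, running=3)
  Row 1: .##.##.  (3 black, running=6)
  Row 2: #..#.##  (3 black, running=9)
  Row 3: .##.#..  (4 black, running=13)
  Row 4: #.#.###  (2 black, running=15)
  Row 5: .#.##.#  (3 black, running=18)

Answer: 18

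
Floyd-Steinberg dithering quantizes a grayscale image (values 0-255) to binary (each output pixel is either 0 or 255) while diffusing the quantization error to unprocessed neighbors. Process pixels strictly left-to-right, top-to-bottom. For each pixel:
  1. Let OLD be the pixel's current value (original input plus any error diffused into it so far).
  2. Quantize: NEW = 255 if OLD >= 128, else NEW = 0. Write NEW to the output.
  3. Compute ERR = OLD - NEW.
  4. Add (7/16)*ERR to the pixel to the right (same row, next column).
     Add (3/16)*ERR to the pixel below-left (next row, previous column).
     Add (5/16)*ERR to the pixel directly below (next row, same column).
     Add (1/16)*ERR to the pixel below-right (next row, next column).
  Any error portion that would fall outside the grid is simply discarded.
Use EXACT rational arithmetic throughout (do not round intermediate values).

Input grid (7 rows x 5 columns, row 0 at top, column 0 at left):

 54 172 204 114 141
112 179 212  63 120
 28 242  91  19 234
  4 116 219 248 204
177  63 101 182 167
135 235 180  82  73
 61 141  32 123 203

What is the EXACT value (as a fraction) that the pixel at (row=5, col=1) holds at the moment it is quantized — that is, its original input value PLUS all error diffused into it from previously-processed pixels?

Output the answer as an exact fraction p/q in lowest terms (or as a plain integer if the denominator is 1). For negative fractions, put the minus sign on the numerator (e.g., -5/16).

Answer: 1221165605830629/4398046511104

Derivation:
(0,0): OLD=54 → NEW=0, ERR=54
(0,1): OLD=1565/8 → NEW=255, ERR=-475/8
(0,2): OLD=22787/128 → NEW=255, ERR=-9853/128
(0,3): OLD=164501/2048 → NEW=0, ERR=164501/2048
(0,4): OLD=5771795/32768 → NEW=255, ERR=-2584045/32768
(1,0): OLD=15071/128 → NEW=0, ERR=15071/128
(1,1): OLD=205721/1024 → NEW=255, ERR=-55399/1024
(1,2): OLD=5754893/32768 → NEW=255, ERR=-2600947/32768
(1,3): OLD=4427273/131072 → NEW=0, ERR=4427273/131072
(1,4): OLD=241496315/2097152 → NEW=0, ERR=241496315/2097152
(2,0): OLD=895395/16384 → NEW=0, ERR=895395/16384
(2,1): OLD=126604721/524288 → NEW=255, ERR=-7088719/524288
(2,2): OLD=530429523/8388608 → NEW=0, ERR=530429523/8388608
(2,3): OLD=9911984201/134217728 → NEW=0, ERR=9911984201/134217728
(2,4): OLD=653707411391/2147483648 → NEW=255, ERR=106099081151/2147483648
(3,0): OLD=155551475/8388608 → NEW=0, ERR=155551475/8388608
(3,1): OLD=9070375031/67108864 → NEW=255, ERR=-8042385289/67108864
(3,2): OLD=428061127245/2147483648 → NEW=255, ERR=-119547202995/2147483648
(3,3): OLD=1116428828965/4294967296 → NEW=255, ERR=21212168485/4294967296
(3,4): OLD=15545432739481/68719476736 → NEW=255, ERR=-1978033828199/68719476736
(4,0): OLD=172147205981/1073741824 → NEW=255, ERR=-101656959139/1073741824
(4,1): OLD=-864135988387/34359738368 → NEW=0, ERR=-864135988387/34359738368
(4,2): OLD=36303999820051/549755813888 → NEW=0, ERR=36303999820051/549755813888
(4,3): OLD=1790515820769117/8796093022208 → NEW=255, ERR=-452487899893923/8796093022208
(4,4): OLD=19113246127092235/140737488355328 → NEW=255, ERR=-16774813403516405/140737488355328
(5,0): OLD=55359513447479/549755813888 → NEW=0, ERR=55359513447479/549755813888
(5,1): OLD=1221165605830629/4398046511104 → NEW=255, ERR=99663745499109/4398046511104
Target (5,1): original=235, with diffused error = 1221165605830629/4398046511104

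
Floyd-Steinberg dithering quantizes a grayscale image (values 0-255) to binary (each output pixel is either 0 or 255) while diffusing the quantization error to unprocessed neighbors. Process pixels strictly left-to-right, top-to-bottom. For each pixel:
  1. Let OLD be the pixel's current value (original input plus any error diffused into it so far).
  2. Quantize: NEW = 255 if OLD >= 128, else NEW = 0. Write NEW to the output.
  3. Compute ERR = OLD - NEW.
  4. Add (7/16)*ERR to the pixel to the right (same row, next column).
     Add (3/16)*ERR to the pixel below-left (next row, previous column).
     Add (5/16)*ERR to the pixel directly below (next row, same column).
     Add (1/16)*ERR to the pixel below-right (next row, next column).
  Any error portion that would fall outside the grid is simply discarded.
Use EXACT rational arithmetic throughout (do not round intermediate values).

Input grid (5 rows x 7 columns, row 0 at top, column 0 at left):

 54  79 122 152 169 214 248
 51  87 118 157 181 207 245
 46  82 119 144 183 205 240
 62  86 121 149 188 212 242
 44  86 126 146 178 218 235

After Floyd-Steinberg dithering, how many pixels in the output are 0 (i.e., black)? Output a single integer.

Answer: 14

Derivation:
(0,0): OLD=54 → NEW=0, ERR=54
(0,1): OLD=821/8 → NEW=0, ERR=821/8
(0,2): OLD=21363/128 → NEW=255, ERR=-11277/128
(0,3): OLD=232357/2048 → NEW=0, ERR=232357/2048
(0,4): OLD=7164291/32768 → NEW=255, ERR=-1191549/32768
(0,5): OLD=103856789/524288 → NEW=255, ERR=-29836651/524288
(0,6): OLD=1871518227/8388608 → NEW=255, ERR=-267576813/8388608
(1,0): OLD=11151/128 → NEW=0, ERR=11151/128
(1,1): OLD=147497/1024 → NEW=255, ERR=-113623/1024
(1,2): OLD=2280989/32768 → NEW=0, ERR=2280989/32768
(1,3): OLD=27601785/131072 → NEW=255, ERR=-5821575/131072
(1,4): OLD=1229983467/8388608 → NEW=255, ERR=-909111573/8388608
(1,5): OLD=8962294811/67108864 → NEW=255, ERR=-8150465509/67108864
(1,6): OLD=191491324469/1073741824 → NEW=255, ERR=-82312840651/1073741824
(2,0): OLD=858835/16384 → NEW=0, ERR=858835/16384
(2,1): OLD=46533249/524288 → NEW=0, ERR=46533249/524288
(2,2): OLD=1378422339/8388608 → NEW=255, ERR=-760672701/8388608
(2,3): OLD=4998169195/67108864 → NEW=0, ERR=4998169195/67108864
(2,4): OLD=83842716155/536870912 → NEW=255, ERR=-53059366405/536870912
(2,5): OLD=1763700009033/17179869184 → NEW=0, ERR=1763700009033/17179869184
(2,6): OLD=69645051307407/274877906944 → NEW=255, ERR=-448814963313/274877906944
(3,0): OLD=797107043/8388608 → NEW=0, ERR=797107043/8388608
(3,1): OLD=9501419623/67108864 → NEW=255, ERR=-7611340697/67108864
(3,2): OLD=33583615621/536870912 → NEW=0, ERR=33583615621/536870912
(3,3): OLD=376762794819/2147483648 → NEW=255, ERR=-170845535421/2147483648
(3,4): OLD=40190829238115/274877906944 → NEW=255, ERR=-29903037032605/274877906944
(3,5): OLD=417823880679577/2199023255552 → NEW=255, ERR=-142927049486183/2199023255552
(3,6): OLD=7721929701717767/35184372088832 → NEW=255, ERR=-1250085180934393/35184372088832
(4,0): OLD=56294899885/1073741824 → NEW=0, ERR=56294899885/1073741824
(4,1): OLD=1566157188489/17179869184 → NEW=0, ERR=1566157188489/17179869184
(4,2): OLD=44922299025191/274877906944 → NEW=255, ERR=-25171567245529/274877906944
(4,3): OLD=142029188666589/2199023255552 → NEW=0, ERR=142029188666589/2199023255552
(4,4): OLD=2728587047222183/17592186044416 → NEW=255, ERR=-1757420394103897/17592186044416
(4,5): OLD=79107196086520199/562949953421312 → NEW=255, ERR=-64445042035914361/562949953421312
(4,6): OLD=1528980391469518305/9007199254740992 → NEW=255, ERR=-767855418489434655/9007199254740992
Output grid:
  Row 0: ..#.###  (3 black, running=3)
  Row 1: .#.####  (2 black, running=5)
  Row 2: ..#.#.#  (4 black, running=9)
  Row 3: .#.####  (2 black, running=11)
  Row 4: ..#.###  (3 black, running=14)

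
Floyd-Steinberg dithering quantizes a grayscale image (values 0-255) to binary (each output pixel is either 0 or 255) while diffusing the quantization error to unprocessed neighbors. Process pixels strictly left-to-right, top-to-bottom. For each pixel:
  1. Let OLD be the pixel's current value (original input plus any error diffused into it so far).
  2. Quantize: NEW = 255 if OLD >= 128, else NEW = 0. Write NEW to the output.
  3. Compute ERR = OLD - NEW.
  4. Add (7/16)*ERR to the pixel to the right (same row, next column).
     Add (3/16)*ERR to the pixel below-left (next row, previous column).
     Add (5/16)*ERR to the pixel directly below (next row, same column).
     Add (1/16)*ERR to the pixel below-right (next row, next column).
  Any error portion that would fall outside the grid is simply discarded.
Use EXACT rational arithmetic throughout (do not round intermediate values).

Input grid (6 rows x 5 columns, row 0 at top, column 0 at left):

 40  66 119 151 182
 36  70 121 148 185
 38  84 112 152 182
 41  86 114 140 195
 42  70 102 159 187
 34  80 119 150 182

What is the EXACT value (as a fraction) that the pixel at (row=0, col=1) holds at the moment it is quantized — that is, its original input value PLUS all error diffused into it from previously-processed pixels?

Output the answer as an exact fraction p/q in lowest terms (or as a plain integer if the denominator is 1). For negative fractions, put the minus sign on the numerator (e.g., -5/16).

Answer: 167/2

Derivation:
(0,0): OLD=40 → NEW=0, ERR=40
(0,1): OLD=167/2 → NEW=0, ERR=167/2
Target (0,1): original=66, with diffused error = 167/2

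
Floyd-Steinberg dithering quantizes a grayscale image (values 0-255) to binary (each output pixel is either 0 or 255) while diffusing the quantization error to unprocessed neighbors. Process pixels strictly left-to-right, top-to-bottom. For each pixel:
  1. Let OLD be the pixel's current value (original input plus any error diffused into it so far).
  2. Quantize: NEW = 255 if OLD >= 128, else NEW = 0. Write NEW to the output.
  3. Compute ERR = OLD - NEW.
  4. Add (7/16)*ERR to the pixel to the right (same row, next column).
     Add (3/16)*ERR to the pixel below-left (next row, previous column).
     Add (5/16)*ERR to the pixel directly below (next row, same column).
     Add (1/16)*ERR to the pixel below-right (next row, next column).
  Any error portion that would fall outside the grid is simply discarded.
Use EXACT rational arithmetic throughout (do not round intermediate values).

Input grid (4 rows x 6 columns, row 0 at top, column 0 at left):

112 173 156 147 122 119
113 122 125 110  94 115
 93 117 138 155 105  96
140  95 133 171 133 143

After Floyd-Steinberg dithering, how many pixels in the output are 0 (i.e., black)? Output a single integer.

(0,0): OLD=112 → NEW=0, ERR=112
(0,1): OLD=222 → NEW=255, ERR=-33
(0,2): OLD=2265/16 → NEW=255, ERR=-1815/16
(0,3): OLD=24927/256 → NEW=0, ERR=24927/256
(0,4): OLD=674201/4096 → NEW=255, ERR=-370279/4096
(0,5): OLD=5206831/65536 → NEW=0, ERR=5206831/65536
(1,0): OLD=2269/16 → NEW=255, ERR=-1811/16
(1,1): OLD=6131/128 → NEW=0, ERR=6131/128
(1,2): OLD=518967/4096 → NEW=0, ERR=518967/4096
(1,3): OLD=2815103/16384 → NEW=255, ERR=-1362817/16384
(1,4): OLD=52786753/1048576 → NEW=0, ERR=52786753/1048576
(1,5): OLD=2620642167/16777216 → NEW=255, ERR=-1657547913/16777216
(2,0): OLD=136417/2048 → NEW=0, ERR=136417/2048
(2,1): OLD=11651795/65536 → NEW=255, ERR=-5059885/65536
(2,2): OLD=137586921/1048576 → NEW=255, ERR=-129799959/1048576
(2,3): OLD=773491569/8388608 → NEW=0, ERR=773491569/8388608
(2,4): OLD=36869376739/268435456 → NEW=255, ERR=-31581664541/268435456
(2,5): OLD=72154784357/4294967296 → NEW=0, ERR=72154784357/4294967296
(3,0): OLD=153447705/1048576 → NEW=255, ERR=-113939175/1048576
(3,1): OLD=35958061/8388608 → NEW=0, ERR=35958061/8388608
(3,2): OLD=7291737659/67108864 → NEW=0, ERR=7291737659/67108864
(3,3): OLD=934392929981/4294967296 → NEW=255, ERR=-160823730499/4294967296
(3,4): OLD=3049941582757/34359738368 → NEW=0, ERR=3049941582757/34359738368
(3,5): OLD=98808410778315/549755813888 → NEW=255, ERR=-41379321763125/549755813888
Output grid:
  Row 0: .##.#.  (3 black, running=3)
  Row 1: #..#.#  (3 black, running=6)
  Row 2: .##.#.  (3 black, running=9)
  Row 3: #..#.#  (3 black, running=12)

Answer: 12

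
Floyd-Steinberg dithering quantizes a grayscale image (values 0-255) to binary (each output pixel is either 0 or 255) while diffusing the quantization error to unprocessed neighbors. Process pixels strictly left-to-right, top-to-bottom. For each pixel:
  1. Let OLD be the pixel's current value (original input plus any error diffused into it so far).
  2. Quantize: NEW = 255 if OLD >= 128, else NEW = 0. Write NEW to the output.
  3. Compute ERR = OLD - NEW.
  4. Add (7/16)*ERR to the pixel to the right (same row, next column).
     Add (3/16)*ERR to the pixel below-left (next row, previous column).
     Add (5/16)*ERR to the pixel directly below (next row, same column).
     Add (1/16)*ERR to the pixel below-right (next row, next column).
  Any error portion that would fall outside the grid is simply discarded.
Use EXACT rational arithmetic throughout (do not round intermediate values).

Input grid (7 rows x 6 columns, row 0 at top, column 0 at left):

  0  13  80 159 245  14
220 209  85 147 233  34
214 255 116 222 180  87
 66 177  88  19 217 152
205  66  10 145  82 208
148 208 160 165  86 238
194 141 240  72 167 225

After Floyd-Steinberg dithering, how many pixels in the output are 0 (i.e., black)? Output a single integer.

(0,0): OLD=0 → NEW=0, ERR=0
(0,1): OLD=13 → NEW=0, ERR=13
(0,2): OLD=1371/16 → NEW=0, ERR=1371/16
(0,3): OLD=50301/256 → NEW=255, ERR=-14979/256
(0,4): OLD=898667/4096 → NEW=255, ERR=-145813/4096
(0,5): OLD=-103187/65536 → NEW=0, ERR=-103187/65536
(1,0): OLD=3559/16 → NEW=255, ERR=-521/16
(1,1): OLD=27505/128 → NEW=255, ERR=-5135/128
(1,2): OLD=344341/4096 → NEW=0, ERR=344341/4096
(1,3): OLD=2689849/16384 → NEW=255, ERR=-1488071/16384
(1,4): OLD=186842995/1048576 → NEW=255, ERR=-80543885/1048576
(1,5): OLD=-38964939/16777216 → NEW=0, ERR=-38964939/16777216
(2,0): OLD=402027/2048 → NEW=255, ERR=-120213/2048
(2,1): OLD=15106745/65536 → NEW=255, ERR=-1604935/65536
(2,2): OLD=117461579/1048576 → NEW=0, ERR=117461579/1048576
(2,3): OLD=1958554963/8388608 → NEW=255, ERR=-180540077/8388608
(2,4): OLD=37706630681/268435456 → NEW=255, ERR=-30744410599/268435456
(2,5): OLD=134714850879/4294967296 → NEW=0, ERR=134714850879/4294967296
(3,0): OLD=45157131/1048576 → NEW=0, ERR=45157131/1048576
(3,1): OLD=1724054015/8388608 → NEW=255, ERR=-415041025/8388608
(3,2): OLD=6428642069/67108864 → NEW=0, ERR=6428642069/67108864
(3,3): OLD=170556876663/4294967296 → NEW=0, ERR=170556876663/4294967296
(3,4): OLD=6979089886823/34359738368 → NEW=255, ERR=-1782643397017/34359738368
(3,5): OLD=72537689410345/549755813888 → NEW=255, ERR=-67650043131095/549755813888
(4,0): OLD=28075796405/134217728 → NEW=255, ERR=-6149724235/134217728
(4,1): OLD=109834534305/2147483648 → NEW=0, ERR=109834534305/2147483648
(4,2): OLD=4581213334899/68719476736 → NEW=0, ERR=4581213334899/68719476736
(4,3): OLD=201029298601407/1099511627776 → NEW=255, ERR=-79346166481473/1099511627776
(4,4): OLD=239675448388239/17592186044416 → NEW=0, ERR=239675448388239/17592186044416
(4,5): OLD=48487802974286217/281474976710656 → NEW=255, ERR=-23288316086931063/281474976710656
(5,0): OLD=4922766942579/34359738368 → NEW=255, ERR=-3838966341261/34359738368
(5,1): OLD=203121396484931/1099511627776 → NEW=255, ERR=-77254068597949/1099511627776
(5,2): OLD=1229332567916289/8796093022208 → NEW=255, ERR=-1013671152746751/8796093022208
(5,3): OLD=27796098659184747/281474976710656 → NEW=0, ERR=27796098659184747/281474976710656
(5,4): OLD=63859840944895591/562949953421312 → NEW=0, ERR=63859840944895591/562949953421312
(5,5): OLD=2365518762721738251/9007199254740992 → NEW=255, ERR=68682952762785291/9007199254740992
(6,0): OLD=2566887272221097/17592186044416 → NEW=255, ERR=-1919120169104983/17592186044416
(6,1): OLD=12026227361425557/281474976710656 → NEW=0, ERR=12026227361425557/281474976710656
(6,2): OLD=266617843018974269/1125899906842624 → NEW=255, ERR=-20486633225894851/1125899906842624
(6,3): OLD=1962961371402923249/18014398509481984 → NEW=0, ERR=1962961371402923249/18014398509481984
(6,4): OLD=74283824999104154105/288230376151711744 → NEW=255, ERR=785079080417659385/288230376151711744
(6,5): OLD=1086810418714918083247/4611686018427387904 → NEW=255, ERR=-89169515984065832273/4611686018427387904
Output grid:
  Row 0: ...##.  (4 black, running=4)
  Row 1: ##.##.  (2 black, running=6)
  Row 2: ##.##.  (2 black, running=8)
  Row 3: .#..##  (3 black, running=11)
  Row 4: #..#.#  (3 black, running=14)
  Row 5: ###..#  (2 black, running=16)
  Row 6: #.#.##  (2 black, running=18)

Answer: 18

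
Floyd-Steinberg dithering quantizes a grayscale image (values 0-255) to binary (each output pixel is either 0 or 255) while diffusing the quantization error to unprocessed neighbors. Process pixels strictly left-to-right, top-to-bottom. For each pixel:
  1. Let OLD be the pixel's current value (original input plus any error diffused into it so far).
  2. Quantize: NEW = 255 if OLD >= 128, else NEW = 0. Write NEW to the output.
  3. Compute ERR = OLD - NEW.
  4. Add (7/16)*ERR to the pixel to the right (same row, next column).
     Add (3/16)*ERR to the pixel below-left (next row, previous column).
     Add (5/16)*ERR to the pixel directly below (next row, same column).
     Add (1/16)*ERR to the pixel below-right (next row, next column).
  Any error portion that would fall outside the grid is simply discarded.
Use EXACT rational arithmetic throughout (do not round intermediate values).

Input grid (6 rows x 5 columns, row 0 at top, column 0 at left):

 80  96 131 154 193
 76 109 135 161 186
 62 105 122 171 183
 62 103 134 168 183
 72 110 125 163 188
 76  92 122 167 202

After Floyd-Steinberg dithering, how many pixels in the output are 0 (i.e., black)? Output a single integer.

(0,0): OLD=80 → NEW=0, ERR=80
(0,1): OLD=131 → NEW=255, ERR=-124
(0,2): OLD=307/4 → NEW=0, ERR=307/4
(0,3): OLD=12005/64 → NEW=255, ERR=-4315/64
(0,4): OLD=167427/1024 → NEW=255, ERR=-93693/1024
(1,0): OLD=311/4 → NEW=0, ERR=311/4
(1,1): OLD=3957/32 → NEW=0, ERR=3957/32
(1,2): OLD=197317/1024 → NEW=255, ERR=-63803/1024
(1,3): OLD=410879/4096 → NEW=0, ERR=410879/4096
(1,4): OLD=12915829/65536 → NEW=255, ERR=-3795851/65536
(2,0): OLD=56055/512 → NEW=0, ERR=56055/512
(2,1): OLD=3026417/16384 → NEW=255, ERR=-1151503/16384
(2,2): OLD=25773339/262144 → NEW=0, ERR=25773339/262144
(2,3): OLD=967236857/4194304 → NEW=255, ERR=-102310663/4194304
(2,4): OLD=10770815247/67108864 → NEW=255, ERR=-6341945073/67108864
(3,0): OLD=21767219/262144 → NEW=0, ERR=21767219/262144
(3,1): OLD=299141891/2097152 → NEW=255, ERR=-235631869/2097152
(3,2): OLD=7153891973/67108864 → NEW=0, ERR=7153891973/67108864
(3,3): OLD=6557911149/33554432 → NEW=255, ERR=-1998469011/33554432
(3,4): OLD=135169491665/1073741824 → NEW=0, ERR=135169491665/1073741824
(4,0): OLD=2579712257/33554432 → NEW=0, ERR=2579712257/33554432
(4,1): OLD=143560557181/1073741824 → NEW=255, ERR=-130243607939/1073741824
(4,2): OLD=1495593208283/17179869184 → NEW=0, ERR=1495593208283/17179869184
(4,3): OLD=58477702566701/274877906944 → NEW=255, ERR=-11616163704019/274877906944
(4,4): OLD=902165089352507/4398046511104 → NEW=255, ERR=-219336770979013/4398046511104
(5,0): OLD=1327693195287/17179869184 → NEW=0, ERR=1327693195287/17179869184
(5,1): OLD=14985361735585/137438953472 → NEW=0, ERR=14985361735585/137438953472
(5,2): OLD=797813340571077/4398046511104 → NEW=255, ERR=-323688519760443/4398046511104
(5,3): OLD=2070332272852169/17592186044416 → NEW=0, ERR=2070332272852169/17592186044416
(5,4): OLD=66220101308880219/281474976710656 → NEW=255, ERR=-5556017752337061/281474976710656
Output grid:
  Row 0: .#.##  (2 black, running=2)
  Row 1: ..#.#  (3 black, running=5)
  Row 2: .#.##  (2 black, running=7)
  Row 3: .#.#.  (3 black, running=10)
  Row 4: .#.##  (2 black, running=12)
  Row 5: ..#.#  (3 black, running=15)

Answer: 15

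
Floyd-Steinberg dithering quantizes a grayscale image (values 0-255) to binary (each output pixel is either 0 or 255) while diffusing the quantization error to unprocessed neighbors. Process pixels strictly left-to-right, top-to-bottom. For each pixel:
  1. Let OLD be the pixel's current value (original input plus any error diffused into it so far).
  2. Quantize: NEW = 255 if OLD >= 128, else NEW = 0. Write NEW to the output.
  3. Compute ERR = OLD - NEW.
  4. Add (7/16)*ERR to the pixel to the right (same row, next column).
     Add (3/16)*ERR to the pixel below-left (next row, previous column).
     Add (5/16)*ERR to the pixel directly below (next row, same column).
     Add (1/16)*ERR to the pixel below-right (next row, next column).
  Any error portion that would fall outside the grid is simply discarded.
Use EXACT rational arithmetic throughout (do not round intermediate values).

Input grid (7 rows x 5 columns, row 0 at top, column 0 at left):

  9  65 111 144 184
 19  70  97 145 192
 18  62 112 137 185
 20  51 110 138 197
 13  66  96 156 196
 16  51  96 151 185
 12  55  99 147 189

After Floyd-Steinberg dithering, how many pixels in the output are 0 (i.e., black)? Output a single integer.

Answer: 21

Derivation:
(0,0): OLD=9 → NEW=0, ERR=9
(0,1): OLD=1103/16 → NEW=0, ERR=1103/16
(0,2): OLD=36137/256 → NEW=255, ERR=-29143/256
(0,3): OLD=385823/4096 → NEW=0, ERR=385823/4096
(0,4): OLD=14759385/65536 → NEW=255, ERR=-1952295/65536
(1,0): OLD=8893/256 → NEW=0, ERR=8893/256
(1,1): OLD=176043/2048 → NEW=0, ERR=176043/2048
(1,2): OLD=7929991/65536 → NEW=0, ERR=7929991/65536
(1,3): OLD=56275451/262144 → NEW=255, ERR=-10571269/262144
(1,4): OLD=716954257/4194304 → NEW=255, ERR=-352593263/4194304
(2,0): OLD=1473673/32768 → NEW=0, ERR=1473673/32768
(2,1): OLD=139876595/1048576 → NEW=255, ERR=-127510285/1048576
(2,2): OLD=1584154265/16777216 → NEW=0, ERR=1584154265/16777216
(2,3): OLD=42280889787/268435456 → NEW=255, ERR=-26170151493/268435456
(2,4): OLD=487723065693/4294967296 → NEW=0, ERR=487723065693/4294967296
(3,0): OLD=188801145/16777216 → NEW=0, ERR=188801145/16777216
(3,1): OLD=5158988421/134217728 → NEW=0, ERR=5158988421/134217728
(3,2): OLD=560251494215/4294967296 → NEW=255, ERR=-534965166265/4294967296
(3,3): OLD=689204024399/8589934592 → NEW=0, ERR=689204024399/8589934592
(3,4): OLD=35939687813931/137438953472 → NEW=255, ERR=892754678571/137438953472
(4,0): OLD=50946298487/2147483648 → NEW=0, ERR=50946298487/2147483648
(4,1): OLD=4517609385079/68719476736 → NEW=0, ERR=4517609385079/68719476736
(4,2): OLD=113561467317977/1099511627776 → NEW=0, ERR=113561467317977/1099511627776
(4,3): OLD=3864876899491959/17592186044416 → NEW=255, ERR=-621130541834121/17592186044416
(4,4): OLD=52804034478704321/281474976710656 → NEW=255, ERR=-18972084582512959/281474976710656
(5,0): OLD=39296421957573/1099511627776 → NEW=0, ERR=39296421957573/1099511627776
(5,1): OLD=950227049776911/8796093022208 → NEW=0, ERR=950227049776911/8796093022208
(5,2): OLD=48702810223615751/281474976710656 → NEW=255, ERR=-23073308837601529/281474976710656
(5,3): OLD=110248855102216937/1125899906842624 → NEW=0, ERR=110248855102216937/1125899906842624
(5,4): OLD=3685211663642042675/18014398509481984 → NEW=255, ERR=-908459956275863245/18014398509481984
(6,0): OLD=6111387887897589/140737488355328 → NEW=0, ERR=6111387887897589/140737488355328
(6,1): OLD=426133695408583387/4503599627370496 → NEW=0, ERR=426133695408583387/4503599627370496
(6,2): OLD=10080275481319208729/72057594037927936 → NEW=255, ERR=-8294410998352414951/72057594037927936
(6,3): OLD=129889931283712670291/1152921504606846976 → NEW=0, ERR=129889931283712670291/1152921504606846976
(6,4): OLD=4217851790533487852549/18446744073709551616 → NEW=255, ERR=-486067948262447809531/18446744073709551616
Output grid:
  Row 0: ..#.#  (3 black, running=3)
  Row 1: ...##  (3 black, running=6)
  Row 2: .#.#.  (3 black, running=9)
  Row 3: ..#.#  (3 black, running=12)
  Row 4: ...##  (3 black, running=15)
  Row 5: ..#.#  (3 black, running=18)
  Row 6: ..#.#  (3 black, running=21)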